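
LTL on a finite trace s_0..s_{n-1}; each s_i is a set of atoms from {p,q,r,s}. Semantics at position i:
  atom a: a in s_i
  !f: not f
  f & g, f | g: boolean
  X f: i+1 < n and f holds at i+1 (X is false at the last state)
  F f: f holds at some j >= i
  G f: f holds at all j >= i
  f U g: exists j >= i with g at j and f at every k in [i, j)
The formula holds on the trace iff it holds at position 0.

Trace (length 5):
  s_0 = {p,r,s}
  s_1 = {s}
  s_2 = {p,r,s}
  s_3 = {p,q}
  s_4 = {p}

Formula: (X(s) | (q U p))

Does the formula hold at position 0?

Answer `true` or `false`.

Answer: true

Derivation:
s_0={p,r,s}: (X(s) | (q U p))=True X(s)=True s=True (q U p)=True q=False p=True
s_1={s}: (X(s) | (q U p))=True X(s)=True s=True (q U p)=False q=False p=False
s_2={p,r,s}: (X(s) | (q U p))=True X(s)=False s=True (q U p)=True q=False p=True
s_3={p,q}: (X(s) | (q U p))=True X(s)=False s=False (q U p)=True q=True p=True
s_4={p}: (X(s) | (q U p))=True X(s)=False s=False (q U p)=True q=False p=True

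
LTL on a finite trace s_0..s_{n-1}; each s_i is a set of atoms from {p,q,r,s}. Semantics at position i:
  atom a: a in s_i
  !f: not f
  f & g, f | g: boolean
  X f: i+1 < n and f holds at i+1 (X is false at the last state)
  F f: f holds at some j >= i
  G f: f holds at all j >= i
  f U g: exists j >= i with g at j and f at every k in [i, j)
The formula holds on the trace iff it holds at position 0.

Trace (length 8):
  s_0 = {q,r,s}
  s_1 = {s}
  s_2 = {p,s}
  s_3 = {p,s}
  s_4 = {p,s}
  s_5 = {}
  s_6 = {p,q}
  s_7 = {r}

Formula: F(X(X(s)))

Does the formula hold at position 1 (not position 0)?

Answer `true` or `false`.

s_0={q,r,s}: F(X(X(s)))=True X(X(s))=True X(s)=True s=True
s_1={s}: F(X(X(s)))=True X(X(s))=True X(s)=True s=True
s_2={p,s}: F(X(X(s)))=True X(X(s))=True X(s)=True s=True
s_3={p,s}: F(X(X(s)))=False X(X(s))=False X(s)=True s=True
s_4={p,s}: F(X(X(s)))=False X(X(s))=False X(s)=False s=True
s_5={}: F(X(X(s)))=False X(X(s))=False X(s)=False s=False
s_6={p,q}: F(X(X(s)))=False X(X(s))=False X(s)=False s=False
s_7={r}: F(X(X(s)))=False X(X(s))=False X(s)=False s=False
Evaluating at position 1: result = True

Answer: true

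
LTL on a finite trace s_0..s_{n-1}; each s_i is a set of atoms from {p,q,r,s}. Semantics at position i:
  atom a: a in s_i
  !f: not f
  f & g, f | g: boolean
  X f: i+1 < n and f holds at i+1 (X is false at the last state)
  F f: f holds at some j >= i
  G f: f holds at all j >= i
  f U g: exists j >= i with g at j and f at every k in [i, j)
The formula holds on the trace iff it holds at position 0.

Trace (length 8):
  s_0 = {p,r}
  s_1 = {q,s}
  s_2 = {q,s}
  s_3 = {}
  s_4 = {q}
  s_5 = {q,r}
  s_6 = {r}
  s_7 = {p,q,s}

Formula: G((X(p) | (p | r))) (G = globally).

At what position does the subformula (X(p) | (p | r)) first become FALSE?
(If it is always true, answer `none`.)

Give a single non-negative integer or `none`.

s_0={p,r}: (X(p) | (p | r))=True X(p)=False p=True (p | r)=True r=True
s_1={q,s}: (X(p) | (p | r))=False X(p)=False p=False (p | r)=False r=False
s_2={q,s}: (X(p) | (p | r))=False X(p)=False p=False (p | r)=False r=False
s_3={}: (X(p) | (p | r))=False X(p)=False p=False (p | r)=False r=False
s_4={q}: (X(p) | (p | r))=False X(p)=False p=False (p | r)=False r=False
s_5={q,r}: (X(p) | (p | r))=True X(p)=False p=False (p | r)=True r=True
s_6={r}: (X(p) | (p | r))=True X(p)=True p=False (p | r)=True r=True
s_7={p,q,s}: (X(p) | (p | r))=True X(p)=False p=True (p | r)=True r=False
G((X(p) | (p | r))) holds globally = False
First violation at position 1.

Answer: 1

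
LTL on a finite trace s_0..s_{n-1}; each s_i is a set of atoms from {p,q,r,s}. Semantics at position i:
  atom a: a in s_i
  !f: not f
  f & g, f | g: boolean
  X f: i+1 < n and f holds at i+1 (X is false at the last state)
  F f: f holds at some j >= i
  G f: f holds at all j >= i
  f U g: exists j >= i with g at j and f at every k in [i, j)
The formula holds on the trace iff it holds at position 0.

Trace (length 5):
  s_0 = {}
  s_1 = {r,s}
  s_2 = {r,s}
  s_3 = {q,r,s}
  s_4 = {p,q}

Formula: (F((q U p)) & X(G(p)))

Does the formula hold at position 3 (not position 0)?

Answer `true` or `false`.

s_0={}: (F((q U p)) & X(G(p)))=False F((q U p))=True (q U p)=False q=False p=False X(G(p))=False G(p)=False
s_1={r,s}: (F((q U p)) & X(G(p)))=False F((q U p))=True (q U p)=False q=False p=False X(G(p))=False G(p)=False
s_2={r,s}: (F((q U p)) & X(G(p)))=False F((q U p))=True (q U p)=False q=False p=False X(G(p))=False G(p)=False
s_3={q,r,s}: (F((q U p)) & X(G(p)))=True F((q U p))=True (q U p)=True q=True p=False X(G(p))=True G(p)=False
s_4={p,q}: (F((q U p)) & X(G(p)))=False F((q U p))=True (q U p)=True q=True p=True X(G(p))=False G(p)=True
Evaluating at position 3: result = True

Answer: true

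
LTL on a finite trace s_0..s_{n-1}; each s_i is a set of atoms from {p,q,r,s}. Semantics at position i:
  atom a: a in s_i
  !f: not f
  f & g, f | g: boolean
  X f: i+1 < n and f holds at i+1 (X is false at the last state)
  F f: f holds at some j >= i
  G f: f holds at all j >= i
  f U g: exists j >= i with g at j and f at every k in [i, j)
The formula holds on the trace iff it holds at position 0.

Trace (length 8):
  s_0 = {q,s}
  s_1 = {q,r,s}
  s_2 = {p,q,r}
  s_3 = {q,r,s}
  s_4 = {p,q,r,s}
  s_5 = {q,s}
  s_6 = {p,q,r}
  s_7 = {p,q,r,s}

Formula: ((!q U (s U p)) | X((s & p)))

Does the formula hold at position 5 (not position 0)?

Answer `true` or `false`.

Answer: true

Derivation:
s_0={q,s}: ((!q U (s U p)) | X((s & p)))=True (!q U (s U p))=True !q=False q=True (s U p)=True s=True p=False X((s & p))=False (s & p)=False
s_1={q,r,s}: ((!q U (s U p)) | X((s & p)))=True (!q U (s U p))=True !q=False q=True (s U p)=True s=True p=False X((s & p))=False (s & p)=False
s_2={p,q,r}: ((!q U (s U p)) | X((s & p)))=True (!q U (s U p))=True !q=False q=True (s U p)=True s=False p=True X((s & p))=False (s & p)=False
s_3={q,r,s}: ((!q U (s U p)) | X((s & p)))=True (!q U (s U p))=True !q=False q=True (s U p)=True s=True p=False X((s & p))=True (s & p)=False
s_4={p,q,r,s}: ((!q U (s U p)) | X((s & p)))=True (!q U (s U p))=True !q=False q=True (s U p)=True s=True p=True X((s & p))=False (s & p)=True
s_5={q,s}: ((!q U (s U p)) | X((s & p)))=True (!q U (s U p))=True !q=False q=True (s U p)=True s=True p=False X((s & p))=False (s & p)=False
s_6={p,q,r}: ((!q U (s U p)) | X((s & p)))=True (!q U (s U p))=True !q=False q=True (s U p)=True s=False p=True X((s & p))=True (s & p)=False
s_7={p,q,r,s}: ((!q U (s U p)) | X((s & p)))=True (!q U (s U p))=True !q=False q=True (s U p)=True s=True p=True X((s & p))=False (s & p)=True
Evaluating at position 5: result = True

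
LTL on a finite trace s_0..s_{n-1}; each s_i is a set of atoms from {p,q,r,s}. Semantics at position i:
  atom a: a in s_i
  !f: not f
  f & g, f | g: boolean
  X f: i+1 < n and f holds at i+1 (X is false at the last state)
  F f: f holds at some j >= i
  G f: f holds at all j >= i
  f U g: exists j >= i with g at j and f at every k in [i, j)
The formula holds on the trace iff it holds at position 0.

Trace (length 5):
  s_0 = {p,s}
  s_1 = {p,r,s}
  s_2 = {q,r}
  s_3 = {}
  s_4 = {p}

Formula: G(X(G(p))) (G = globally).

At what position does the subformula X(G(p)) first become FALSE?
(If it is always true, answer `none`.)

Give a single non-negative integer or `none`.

Answer: 0

Derivation:
s_0={p,s}: X(G(p))=False G(p)=False p=True
s_1={p,r,s}: X(G(p))=False G(p)=False p=True
s_2={q,r}: X(G(p))=False G(p)=False p=False
s_3={}: X(G(p))=True G(p)=False p=False
s_4={p}: X(G(p))=False G(p)=True p=True
G(X(G(p))) holds globally = False
First violation at position 0.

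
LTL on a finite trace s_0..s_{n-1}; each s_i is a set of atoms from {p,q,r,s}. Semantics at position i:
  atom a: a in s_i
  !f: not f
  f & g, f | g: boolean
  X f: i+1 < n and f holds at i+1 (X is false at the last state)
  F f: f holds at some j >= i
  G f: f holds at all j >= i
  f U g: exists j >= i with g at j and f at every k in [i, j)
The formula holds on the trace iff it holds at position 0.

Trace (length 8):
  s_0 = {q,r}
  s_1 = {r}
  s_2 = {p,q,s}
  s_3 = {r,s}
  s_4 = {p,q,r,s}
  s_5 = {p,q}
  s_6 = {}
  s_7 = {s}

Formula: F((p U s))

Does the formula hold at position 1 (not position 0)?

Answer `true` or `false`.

s_0={q,r}: F((p U s))=True (p U s)=False p=False s=False
s_1={r}: F((p U s))=True (p U s)=False p=False s=False
s_2={p,q,s}: F((p U s))=True (p U s)=True p=True s=True
s_3={r,s}: F((p U s))=True (p U s)=True p=False s=True
s_4={p,q,r,s}: F((p U s))=True (p U s)=True p=True s=True
s_5={p,q}: F((p U s))=True (p U s)=False p=True s=False
s_6={}: F((p U s))=True (p U s)=False p=False s=False
s_7={s}: F((p U s))=True (p U s)=True p=False s=True
Evaluating at position 1: result = True

Answer: true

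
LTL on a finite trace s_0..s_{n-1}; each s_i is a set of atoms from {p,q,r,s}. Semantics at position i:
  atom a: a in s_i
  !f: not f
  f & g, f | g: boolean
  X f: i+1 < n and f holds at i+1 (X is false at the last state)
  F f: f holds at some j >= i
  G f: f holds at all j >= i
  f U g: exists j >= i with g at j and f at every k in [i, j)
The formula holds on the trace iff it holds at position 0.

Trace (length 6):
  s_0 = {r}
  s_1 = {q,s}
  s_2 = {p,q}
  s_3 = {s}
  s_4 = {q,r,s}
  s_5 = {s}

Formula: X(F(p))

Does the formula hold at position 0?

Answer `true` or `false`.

Answer: true

Derivation:
s_0={r}: X(F(p))=True F(p)=True p=False
s_1={q,s}: X(F(p))=True F(p)=True p=False
s_2={p,q}: X(F(p))=False F(p)=True p=True
s_3={s}: X(F(p))=False F(p)=False p=False
s_4={q,r,s}: X(F(p))=False F(p)=False p=False
s_5={s}: X(F(p))=False F(p)=False p=False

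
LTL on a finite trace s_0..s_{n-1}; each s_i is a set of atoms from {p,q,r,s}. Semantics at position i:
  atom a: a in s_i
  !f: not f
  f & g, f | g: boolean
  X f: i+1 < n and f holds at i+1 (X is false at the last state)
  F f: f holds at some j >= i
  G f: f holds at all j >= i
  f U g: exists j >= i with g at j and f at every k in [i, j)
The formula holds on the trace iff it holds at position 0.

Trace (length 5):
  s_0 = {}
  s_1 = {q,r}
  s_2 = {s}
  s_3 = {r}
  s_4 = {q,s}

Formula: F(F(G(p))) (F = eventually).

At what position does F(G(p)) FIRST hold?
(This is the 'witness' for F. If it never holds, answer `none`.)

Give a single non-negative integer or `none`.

s_0={}: F(G(p))=False G(p)=False p=False
s_1={q,r}: F(G(p))=False G(p)=False p=False
s_2={s}: F(G(p))=False G(p)=False p=False
s_3={r}: F(G(p))=False G(p)=False p=False
s_4={q,s}: F(G(p))=False G(p)=False p=False
F(F(G(p))) does not hold (no witness exists).

Answer: none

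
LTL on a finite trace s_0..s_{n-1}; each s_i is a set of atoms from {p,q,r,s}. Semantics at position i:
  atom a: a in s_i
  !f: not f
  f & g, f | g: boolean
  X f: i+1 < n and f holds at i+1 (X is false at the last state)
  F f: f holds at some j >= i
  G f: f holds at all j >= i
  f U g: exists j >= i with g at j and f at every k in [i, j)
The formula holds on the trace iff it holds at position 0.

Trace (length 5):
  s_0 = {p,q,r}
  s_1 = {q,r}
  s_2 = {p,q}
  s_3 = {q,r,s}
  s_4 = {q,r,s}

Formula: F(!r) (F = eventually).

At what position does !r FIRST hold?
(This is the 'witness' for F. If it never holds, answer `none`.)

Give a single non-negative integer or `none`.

Answer: 2

Derivation:
s_0={p,q,r}: !r=False r=True
s_1={q,r}: !r=False r=True
s_2={p,q}: !r=True r=False
s_3={q,r,s}: !r=False r=True
s_4={q,r,s}: !r=False r=True
F(!r) holds; first witness at position 2.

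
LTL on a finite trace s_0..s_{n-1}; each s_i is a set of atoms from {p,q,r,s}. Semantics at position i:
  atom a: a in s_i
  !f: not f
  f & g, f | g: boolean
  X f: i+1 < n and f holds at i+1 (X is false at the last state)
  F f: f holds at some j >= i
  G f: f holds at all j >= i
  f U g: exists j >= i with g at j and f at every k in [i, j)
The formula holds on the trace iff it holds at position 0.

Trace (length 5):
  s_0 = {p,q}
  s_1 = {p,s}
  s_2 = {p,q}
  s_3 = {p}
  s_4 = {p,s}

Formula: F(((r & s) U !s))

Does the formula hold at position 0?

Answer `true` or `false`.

s_0={p,q}: F(((r & s) U !s))=True ((r & s) U !s)=True (r & s)=False r=False s=False !s=True
s_1={p,s}: F(((r & s) U !s))=True ((r & s) U !s)=False (r & s)=False r=False s=True !s=False
s_2={p,q}: F(((r & s) U !s))=True ((r & s) U !s)=True (r & s)=False r=False s=False !s=True
s_3={p}: F(((r & s) U !s))=True ((r & s) U !s)=True (r & s)=False r=False s=False !s=True
s_4={p,s}: F(((r & s) U !s))=False ((r & s) U !s)=False (r & s)=False r=False s=True !s=False

Answer: true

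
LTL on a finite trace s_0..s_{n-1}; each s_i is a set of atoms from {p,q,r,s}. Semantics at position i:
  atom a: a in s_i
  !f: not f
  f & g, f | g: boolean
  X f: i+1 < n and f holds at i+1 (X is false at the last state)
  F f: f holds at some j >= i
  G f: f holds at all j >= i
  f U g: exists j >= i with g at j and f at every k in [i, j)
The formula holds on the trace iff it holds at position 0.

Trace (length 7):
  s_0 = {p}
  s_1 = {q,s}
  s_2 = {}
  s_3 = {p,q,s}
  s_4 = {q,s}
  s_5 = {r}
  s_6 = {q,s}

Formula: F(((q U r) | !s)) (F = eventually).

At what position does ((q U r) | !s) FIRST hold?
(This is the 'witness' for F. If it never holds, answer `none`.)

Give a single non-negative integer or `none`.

s_0={p}: ((q U r) | !s)=True (q U r)=False q=False r=False !s=True s=False
s_1={q,s}: ((q U r) | !s)=False (q U r)=False q=True r=False !s=False s=True
s_2={}: ((q U r) | !s)=True (q U r)=False q=False r=False !s=True s=False
s_3={p,q,s}: ((q U r) | !s)=True (q U r)=True q=True r=False !s=False s=True
s_4={q,s}: ((q U r) | !s)=True (q U r)=True q=True r=False !s=False s=True
s_5={r}: ((q U r) | !s)=True (q U r)=True q=False r=True !s=True s=False
s_6={q,s}: ((q U r) | !s)=False (q U r)=False q=True r=False !s=False s=True
F(((q U r) | !s)) holds; first witness at position 0.

Answer: 0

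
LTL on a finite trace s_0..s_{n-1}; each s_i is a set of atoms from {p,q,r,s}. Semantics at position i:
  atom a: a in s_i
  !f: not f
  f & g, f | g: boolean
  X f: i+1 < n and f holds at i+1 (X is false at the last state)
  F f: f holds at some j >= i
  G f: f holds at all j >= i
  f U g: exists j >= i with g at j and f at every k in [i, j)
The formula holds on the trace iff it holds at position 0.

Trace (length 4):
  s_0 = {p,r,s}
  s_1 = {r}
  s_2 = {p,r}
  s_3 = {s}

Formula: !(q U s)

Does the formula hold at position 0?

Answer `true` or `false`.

Answer: false

Derivation:
s_0={p,r,s}: !(q U s)=False (q U s)=True q=False s=True
s_1={r}: !(q U s)=True (q U s)=False q=False s=False
s_2={p,r}: !(q U s)=True (q U s)=False q=False s=False
s_3={s}: !(q U s)=False (q U s)=True q=False s=True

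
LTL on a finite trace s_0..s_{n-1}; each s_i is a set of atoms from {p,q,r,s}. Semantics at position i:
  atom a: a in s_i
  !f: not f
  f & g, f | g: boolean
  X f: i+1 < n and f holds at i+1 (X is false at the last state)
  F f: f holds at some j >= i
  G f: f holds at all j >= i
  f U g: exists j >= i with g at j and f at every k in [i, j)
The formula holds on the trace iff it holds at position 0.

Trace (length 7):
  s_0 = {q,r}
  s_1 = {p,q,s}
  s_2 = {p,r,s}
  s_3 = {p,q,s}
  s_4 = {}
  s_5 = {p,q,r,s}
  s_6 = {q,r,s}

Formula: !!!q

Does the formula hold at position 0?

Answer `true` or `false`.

s_0={q,r}: !!!q=False !!q=True !q=False q=True
s_1={p,q,s}: !!!q=False !!q=True !q=False q=True
s_2={p,r,s}: !!!q=True !!q=False !q=True q=False
s_3={p,q,s}: !!!q=False !!q=True !q=False q=True
s_4={}: !!!q=True !!q=False !q=True q=False
s_5={p,q,r,s}: !!!q=False !!q=True !q=False q=True
s_6={q,r,s}: !!!q=False !!q=True !q=False q=True

Answer: false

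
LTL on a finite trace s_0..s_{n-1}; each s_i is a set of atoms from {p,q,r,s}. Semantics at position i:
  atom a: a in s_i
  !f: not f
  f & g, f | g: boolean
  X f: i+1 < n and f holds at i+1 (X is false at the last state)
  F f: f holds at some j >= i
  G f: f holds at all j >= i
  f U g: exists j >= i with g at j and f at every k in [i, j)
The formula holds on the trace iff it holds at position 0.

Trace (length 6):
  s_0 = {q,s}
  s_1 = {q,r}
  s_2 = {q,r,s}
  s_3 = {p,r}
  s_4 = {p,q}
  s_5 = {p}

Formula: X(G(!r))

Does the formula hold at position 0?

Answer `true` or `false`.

Answer: false

Derivation:
s_0={q,s}: X(G(!r))=False G(!r)=False !r=True r=False
s_1={q,r}: X(G(!r))=False G(!r)=False !r=False r=True
s_2={q,r,s}: X(G(!r))=False G(!r)=False !r=False r=True
s_3={p,r}: X(G(!r))=True G(!r)=False !r=False r=True
s_4={p,q}: X(G(!r))=True G(!r)=True !r=True r=False
s_5={p}: X(G(!r))=False G(!r)=True !r=True r=False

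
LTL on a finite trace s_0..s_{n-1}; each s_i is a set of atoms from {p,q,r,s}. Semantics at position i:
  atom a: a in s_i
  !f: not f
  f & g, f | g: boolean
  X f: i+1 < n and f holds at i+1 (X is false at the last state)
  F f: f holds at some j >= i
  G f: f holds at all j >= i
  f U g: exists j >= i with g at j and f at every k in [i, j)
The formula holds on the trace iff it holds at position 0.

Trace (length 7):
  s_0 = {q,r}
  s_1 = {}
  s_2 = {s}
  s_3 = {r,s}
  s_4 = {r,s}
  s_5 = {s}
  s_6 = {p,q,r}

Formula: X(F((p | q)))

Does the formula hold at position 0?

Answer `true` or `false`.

Answer: true

Derivation:
s_0={q,r}: X(F((p | q)))=True F((p | q))=True (p | q)=True p=False q=True
s_1={}: X(F((p | q)))=True F((p | q))=True (p | q)=False p=False q=False
s_2={s}: X(F((p | q)))=True F((p | q))=True (p | q)=False p=False q=False
s_3={r,s}: X(F((p | q)))=True F((p | q))=True (p | q)=False p=False q=False
s_4={r,s}: X(F((p | q)))=True F((p | q))=True (p | q)=False p=False q=False
s_5={s}: X(F((p | q)))=True F((p | q))=True (p | q)=False p=False q=False
s_6={p,q,r}: X(F((p | q)))=False F((p | q))=True (p | q)=True p=True q=True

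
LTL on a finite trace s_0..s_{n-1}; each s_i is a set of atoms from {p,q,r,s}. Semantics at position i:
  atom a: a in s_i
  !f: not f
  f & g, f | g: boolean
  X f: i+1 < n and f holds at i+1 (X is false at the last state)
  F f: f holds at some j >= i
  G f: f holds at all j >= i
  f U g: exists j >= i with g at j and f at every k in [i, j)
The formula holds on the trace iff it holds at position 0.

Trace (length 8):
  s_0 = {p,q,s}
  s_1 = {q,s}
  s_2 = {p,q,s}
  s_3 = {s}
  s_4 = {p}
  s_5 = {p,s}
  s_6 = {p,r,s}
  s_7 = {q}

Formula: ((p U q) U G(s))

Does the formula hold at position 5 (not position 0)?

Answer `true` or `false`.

s_0={p,q,s}: ((p U q) U G(s))=False (p U q)=True p=True q=True G(s)=False s=True
s_1={q,s}: ((p U q) U G(s))=False (p U q)=True p=False q=True G(s)=False s=True
s_2={p,q,s}: ((p U q) U G(s))=False (p U q)=True p=True q=True G(s)=False s=True
s_3={s}: ((p U q) U G(s))=False (p U q)=False p=False q=False G(s)=False s=True
s_4={p}: ((p U q) U G(s))=False (p U q)=True p=True q=False G(s)=False s=False
s_5={p,s}: ((p U q) U G(s))=False (p U q)=True p=True q=False G(s)=False s=True
s_6={p,r,s}: ((p U q) U G(s))=False (p U q)=True p=True q=False G(s)=False s=True
s_7={q}: ((p U q) U G(s))=False (p U q)=True p=False q=True G(s)=False s=False
Evaluating at position 5: result = False

Answer: false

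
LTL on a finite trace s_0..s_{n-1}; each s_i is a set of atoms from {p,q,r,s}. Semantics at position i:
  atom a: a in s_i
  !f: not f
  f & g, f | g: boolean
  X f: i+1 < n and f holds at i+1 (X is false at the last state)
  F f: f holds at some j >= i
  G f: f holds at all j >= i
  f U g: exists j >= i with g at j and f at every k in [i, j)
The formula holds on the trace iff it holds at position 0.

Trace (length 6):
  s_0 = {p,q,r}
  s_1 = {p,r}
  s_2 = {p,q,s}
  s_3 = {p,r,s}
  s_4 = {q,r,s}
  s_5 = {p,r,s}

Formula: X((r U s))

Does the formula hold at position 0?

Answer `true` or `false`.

s_0={p,q,r}: X((r U s))=True (r U s)=True r=True s=False
s_1={p,r}: X((r U s))=True (r U s)=True r=True s=False
s_2={p,q,s}: X((r U s))=True (r U s)=True r=False s=True
s_3={p,r,s}: X((r U s))=True (r U s)=True r=True s=True
s_4={q,r,s}: X((r U s))=True (r U s)=True r=True s=True
s_5={p,r,s}: X((r U s))=False (r U s)=True r=True s=True

Answer: true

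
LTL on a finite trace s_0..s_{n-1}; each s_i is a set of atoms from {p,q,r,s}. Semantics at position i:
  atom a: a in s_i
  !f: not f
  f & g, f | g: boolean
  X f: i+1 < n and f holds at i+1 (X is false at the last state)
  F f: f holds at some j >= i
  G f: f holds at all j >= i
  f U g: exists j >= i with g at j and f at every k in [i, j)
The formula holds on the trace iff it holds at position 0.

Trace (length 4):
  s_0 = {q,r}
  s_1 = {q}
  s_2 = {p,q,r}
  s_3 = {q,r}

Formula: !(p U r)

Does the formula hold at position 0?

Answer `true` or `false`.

s_0={q,r}: !(p U r)=False (p U r)=True p=False r=True
s_1={q}: !(p U r)=True (p U r)=False p=False r=False
s_2={p,q,r}: !(p U r)=False (p U r)=True p=True r=True
s_3={q,r}: !(p U r)=False (p U r)=True p=False r=True

Answer: false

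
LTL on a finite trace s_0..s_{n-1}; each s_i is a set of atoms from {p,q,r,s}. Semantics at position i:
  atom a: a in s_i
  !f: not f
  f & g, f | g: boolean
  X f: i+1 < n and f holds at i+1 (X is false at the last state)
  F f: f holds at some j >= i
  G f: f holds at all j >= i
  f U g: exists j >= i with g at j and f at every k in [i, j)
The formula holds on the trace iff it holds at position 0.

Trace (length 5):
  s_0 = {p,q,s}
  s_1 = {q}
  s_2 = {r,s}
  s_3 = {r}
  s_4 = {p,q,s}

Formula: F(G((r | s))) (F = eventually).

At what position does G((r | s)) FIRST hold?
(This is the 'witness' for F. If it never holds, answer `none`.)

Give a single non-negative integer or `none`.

Answer: 2

Derivation:
s_0={p,q,s}: G((r | s))=False (r | s)=True r=False s=True
s_1={q}: G((r | s))=False (r | s)=False r=False s=False
s_2={r,s}: G((r | s))=True (r | s)=True r=True s=True
s_3={r}: G((r | s))=True (r | s)=True r=True s=False
s_4={p,q,s}: G((r | s))=True (r | s)=True r=False s=True
F(G((r | s))) holds; first witness at position 2.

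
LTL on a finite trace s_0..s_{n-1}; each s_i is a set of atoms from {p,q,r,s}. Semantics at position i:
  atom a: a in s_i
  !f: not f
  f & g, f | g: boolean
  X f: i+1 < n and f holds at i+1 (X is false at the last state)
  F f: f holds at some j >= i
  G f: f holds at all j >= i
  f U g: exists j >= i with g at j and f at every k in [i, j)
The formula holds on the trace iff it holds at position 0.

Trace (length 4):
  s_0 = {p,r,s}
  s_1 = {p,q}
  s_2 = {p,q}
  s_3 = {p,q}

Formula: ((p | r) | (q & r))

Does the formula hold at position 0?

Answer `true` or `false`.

s_0={p,r,s}: ((p | r) | (q & r))=True (p | r)=True p=True r=True (q & r)=False q=False
s_1={p,q}: ((p | r) | (q & r))=True (p | r)=True p=True r=False (q & r)=False q=True
s_2={p,q}: ((p | r) | (q & r))=True (p | r)=True p=True r=False (q & r)=False q=True
s_3={p,q}: ((p | r) | (q & r))=True (p | r)=True p=True r=False (q & r)=False q=True

Answer: true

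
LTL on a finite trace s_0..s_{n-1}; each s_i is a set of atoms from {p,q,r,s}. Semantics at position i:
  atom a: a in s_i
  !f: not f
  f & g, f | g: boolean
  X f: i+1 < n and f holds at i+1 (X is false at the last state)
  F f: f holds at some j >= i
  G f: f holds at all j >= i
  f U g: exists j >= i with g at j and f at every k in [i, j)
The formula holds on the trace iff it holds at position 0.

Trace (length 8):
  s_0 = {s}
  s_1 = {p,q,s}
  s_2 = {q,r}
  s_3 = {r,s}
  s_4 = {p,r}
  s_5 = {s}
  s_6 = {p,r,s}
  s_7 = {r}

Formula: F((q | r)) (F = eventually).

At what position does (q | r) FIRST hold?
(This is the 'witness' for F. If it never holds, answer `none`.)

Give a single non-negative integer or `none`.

s_0={s}: (q | r)=False q=False r=False
s_1={p,q,s}: (q | r)=True q=True r=False
s_2={q,r}: (q | r)=True q=True r=True
s_3={r,s}: (q | r)=True q=False r=True
s_4={p,r}: (q | r)=True q=False r=True
s_5={s}: (q | r)=False q=False r=False
s_6={p,r,s}: (q | r)=True q=False r=True
s_7={r}: (q | r)=True q=False r=True
F((q | r)) holds; first witness at position 1.

Answer: 1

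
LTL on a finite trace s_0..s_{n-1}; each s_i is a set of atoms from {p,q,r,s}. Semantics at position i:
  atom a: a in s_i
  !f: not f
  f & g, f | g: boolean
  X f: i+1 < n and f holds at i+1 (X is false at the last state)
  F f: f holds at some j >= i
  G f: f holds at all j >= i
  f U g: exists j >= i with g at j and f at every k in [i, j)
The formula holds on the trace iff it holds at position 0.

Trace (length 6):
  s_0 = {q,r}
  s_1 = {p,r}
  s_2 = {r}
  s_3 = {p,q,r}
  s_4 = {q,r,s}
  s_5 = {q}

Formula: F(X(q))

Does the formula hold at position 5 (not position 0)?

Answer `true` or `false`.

s_0={q,r}: F(X(q))=True X(q)=False q=True
s_1={p,r}: F(X(q))=True X(q)=False q=False
s_2={r}: F(X(q))=True X(q)=True q=False
s_3={p,q,r}: F(X(q))=True X(q)=True q=True
s_4={q,r,s}: F(X(q))=True X(q)=True q=True
s_5={q}: F(X(q))=False X(q)=False q=True
Evaluating at position 5: result = False

Answer: false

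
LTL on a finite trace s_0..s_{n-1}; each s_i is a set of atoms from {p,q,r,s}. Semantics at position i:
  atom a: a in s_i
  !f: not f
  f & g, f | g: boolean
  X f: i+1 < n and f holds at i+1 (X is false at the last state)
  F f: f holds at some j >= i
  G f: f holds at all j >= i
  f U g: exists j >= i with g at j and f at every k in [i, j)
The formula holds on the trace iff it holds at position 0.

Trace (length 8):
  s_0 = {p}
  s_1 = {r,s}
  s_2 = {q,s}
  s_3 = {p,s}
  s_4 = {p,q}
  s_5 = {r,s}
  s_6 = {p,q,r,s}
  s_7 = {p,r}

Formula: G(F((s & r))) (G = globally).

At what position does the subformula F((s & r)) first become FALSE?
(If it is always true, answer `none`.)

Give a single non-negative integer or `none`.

s_0={p}: F((s & r))=True (s & r)=False s=False r=False
s_1={r,s}: F((s & r))=True (s & r)=True s=True r=True
s_2={q,s}: F((s & r))=True (s & r)=False s=True r=False
s_3={p,s}: F((s & r))=True (s & r)=False s=True r=False
s_4={p,q}: F((s & r))=True (s & r)=False s=False r=False
s_5={r,s}: F((s & r))=True (s & r)=True s=True r=True
s_6={p,q,r,s}: F((s & r))=True (s & r)=True s=True r=True
s_7={p,r}: F((s & r))=False (s & r)=False s=False r=True
G(F((s & r))) holds globally = False
First violation at position 7.

Answer: 7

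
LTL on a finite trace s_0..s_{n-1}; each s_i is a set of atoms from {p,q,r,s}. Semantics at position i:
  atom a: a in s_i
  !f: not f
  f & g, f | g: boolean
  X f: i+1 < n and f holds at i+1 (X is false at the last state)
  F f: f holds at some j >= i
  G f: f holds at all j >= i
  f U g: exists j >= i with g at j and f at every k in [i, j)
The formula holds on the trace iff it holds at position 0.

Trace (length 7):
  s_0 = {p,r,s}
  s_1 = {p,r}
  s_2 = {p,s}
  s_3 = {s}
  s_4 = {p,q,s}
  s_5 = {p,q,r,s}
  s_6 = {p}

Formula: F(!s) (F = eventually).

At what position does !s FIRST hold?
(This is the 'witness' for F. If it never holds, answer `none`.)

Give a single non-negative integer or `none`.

s_0={p,r,s}: !s=False s=True
s_1={p,r}: !s=True s=False
s_2={p,s}: !s=False s=True
s_3={s}: !s=False s=True
s_4={p,q,s}: !s=False s=True
s_5={p,q,r,s}: !s=False s=True
s_6={p}: !s=True s=False
F(!s) holds; first witness at position 1.

Answer: 1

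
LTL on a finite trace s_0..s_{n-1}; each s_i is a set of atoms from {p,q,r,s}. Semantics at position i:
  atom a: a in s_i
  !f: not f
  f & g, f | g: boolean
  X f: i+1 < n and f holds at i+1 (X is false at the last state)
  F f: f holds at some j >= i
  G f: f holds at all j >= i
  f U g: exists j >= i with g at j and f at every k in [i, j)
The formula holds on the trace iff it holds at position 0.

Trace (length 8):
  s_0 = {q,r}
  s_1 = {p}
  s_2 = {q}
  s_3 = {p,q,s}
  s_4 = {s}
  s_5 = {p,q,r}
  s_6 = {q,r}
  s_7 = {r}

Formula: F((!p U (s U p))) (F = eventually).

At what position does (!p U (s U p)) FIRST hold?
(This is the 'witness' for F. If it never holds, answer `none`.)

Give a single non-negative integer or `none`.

Answer: 0

Derivation:
s_0={q,r}: (!p U (s U p))=True !p=True p=False (s U p)=False s=False
s_1={p}: (!p U (s U p))=True !p=False p=True (s U p)=True s=False
s_2={q}: (!p U (s U p))=True !p=True p=False (s U p)=False s=False
s_3={p,q,s}: (!p U (s U p))=True !p=False p=True (s U p)=True s=True
s_4={s}: (!p U (s U p))=True !p=True p=False (s U p)=True s=True
s_5={p,q,r}: (!p U (s U p))=True !p=False p=True (s U p)=True s=False
s_6={q,r}: (!p U (s U p))=False !p=True p=False (s U p)=False s=False
s_7={r}: (!p U (s U p))=False !p=True p=False (s U p)=False s=False
F((!p U (s U p))) holds; first witness at position 0.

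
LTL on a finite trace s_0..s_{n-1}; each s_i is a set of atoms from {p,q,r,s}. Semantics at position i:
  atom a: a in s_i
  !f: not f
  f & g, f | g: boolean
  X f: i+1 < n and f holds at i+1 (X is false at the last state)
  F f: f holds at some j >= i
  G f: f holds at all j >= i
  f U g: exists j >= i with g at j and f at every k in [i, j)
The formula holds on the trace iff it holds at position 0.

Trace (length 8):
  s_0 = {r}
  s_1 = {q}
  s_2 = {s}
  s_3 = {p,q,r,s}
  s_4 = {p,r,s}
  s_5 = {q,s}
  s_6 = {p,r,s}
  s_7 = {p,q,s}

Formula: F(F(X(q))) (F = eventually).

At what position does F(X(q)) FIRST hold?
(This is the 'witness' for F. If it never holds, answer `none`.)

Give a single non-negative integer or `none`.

Answer: 0

Derivation:
s_0={r}: F(X(q))=True X(q)=True q=False
s_1={q}: F(X(q))=True X(q)=False q=True
s_2={s}: F(X(q))=True X(q)=True q=False
s_3={p,q,r,s}: F(X(q))=True X(q)=False q=True
s_4={p,r,s}: F(X(q))=True X(q)=True q=False
s_5={q,s}: F(X(q))=True X(q)=False q=True
s_6={p,r,s}: F(X(q))=True X(q)=True q=False
s_7={p,q,s}: F(X(q))=False X(q)=False q=True
F(F(X(q))) holds; first witness at position 0.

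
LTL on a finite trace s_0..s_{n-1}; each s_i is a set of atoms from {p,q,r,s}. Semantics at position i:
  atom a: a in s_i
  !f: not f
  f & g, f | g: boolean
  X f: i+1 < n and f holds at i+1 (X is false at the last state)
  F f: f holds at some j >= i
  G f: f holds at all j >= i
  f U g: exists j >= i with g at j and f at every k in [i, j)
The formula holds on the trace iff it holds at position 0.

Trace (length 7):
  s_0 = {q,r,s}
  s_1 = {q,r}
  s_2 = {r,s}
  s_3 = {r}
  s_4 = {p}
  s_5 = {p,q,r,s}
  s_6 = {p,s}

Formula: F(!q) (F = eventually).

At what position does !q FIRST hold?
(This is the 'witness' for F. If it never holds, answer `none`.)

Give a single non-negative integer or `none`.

Answer: 2

Derivation:
s_0={q,r,s}: !q=False q=True
s_1={q,r}: !q=False q=True
s_2={r,s}: !q=True q=False
s_3={r}: !q=True q=False
s_4={p}: !q=True q=False
s_5={p,q,r,s}: !q=False q=True
s_6={p,s}: !q=True q=False
F(!q) holds; first witness at position 2.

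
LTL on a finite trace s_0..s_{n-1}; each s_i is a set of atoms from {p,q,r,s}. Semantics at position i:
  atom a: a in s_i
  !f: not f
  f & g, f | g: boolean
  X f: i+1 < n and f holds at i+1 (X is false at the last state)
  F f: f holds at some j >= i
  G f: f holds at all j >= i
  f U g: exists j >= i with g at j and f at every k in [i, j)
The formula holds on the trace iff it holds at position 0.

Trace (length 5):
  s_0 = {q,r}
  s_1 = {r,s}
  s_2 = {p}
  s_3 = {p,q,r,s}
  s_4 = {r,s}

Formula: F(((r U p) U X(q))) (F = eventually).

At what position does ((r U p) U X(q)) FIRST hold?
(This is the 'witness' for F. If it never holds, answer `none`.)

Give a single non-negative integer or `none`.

Answer: 0

Derivation:
s_0={q,r}: ((r U p) U X(q))=True (r U p)=True r=True p=False X(q)=False q=True
s_1={r,s}: ((r U p) U X(q))=True (r U p)=True r=True p=False X(q)=False q=False
s_2={p}: ((r U p) U X(q))=True (r U p)=True r=False p=True X(q)=True q=False
s_3={p,q,r,s}: ((r U p) U X(q))=False (r U p)=True r=True p=True X(q)=False q=True
s_4={r,s}: ((r U p) U X(q))=False (r U p)=False r=True p=False X(q)=False q=False
F(((r U p) U X(q))) holds; first witness at position 0.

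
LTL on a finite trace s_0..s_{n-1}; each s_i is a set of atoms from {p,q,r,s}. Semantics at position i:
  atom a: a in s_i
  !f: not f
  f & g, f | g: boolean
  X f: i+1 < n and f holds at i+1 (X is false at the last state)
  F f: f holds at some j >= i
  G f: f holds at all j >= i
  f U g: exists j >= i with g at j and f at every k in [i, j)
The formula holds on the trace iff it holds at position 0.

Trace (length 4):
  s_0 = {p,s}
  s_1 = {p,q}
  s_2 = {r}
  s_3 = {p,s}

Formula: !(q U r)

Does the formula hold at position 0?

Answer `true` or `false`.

Answer: true

Derivation:
s_0={p,s}: !(q U r)=True (q U r)=False q=False r=False
s_1={p,q}: !(q U r)=False (q U r)=True q=True r=False
s_2={r}: !(q U r)=False (q U r)=True q=False r=True
s_3={p,s}: !(q U r)=True (q U r)=False q=False r=False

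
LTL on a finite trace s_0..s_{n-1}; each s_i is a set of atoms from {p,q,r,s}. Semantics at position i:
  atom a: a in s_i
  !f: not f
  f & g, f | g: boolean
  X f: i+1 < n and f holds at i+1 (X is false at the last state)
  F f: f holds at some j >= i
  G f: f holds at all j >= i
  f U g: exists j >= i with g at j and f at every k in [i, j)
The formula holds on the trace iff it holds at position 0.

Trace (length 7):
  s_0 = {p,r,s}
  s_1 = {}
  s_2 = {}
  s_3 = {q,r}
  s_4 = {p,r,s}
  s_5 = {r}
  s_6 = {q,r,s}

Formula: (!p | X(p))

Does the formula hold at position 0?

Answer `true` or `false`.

s_0={p,r,s}: (!p | X(p))=False !p=False p=True X(p)=False
s_1={}: (!p | X(p))=True !p=True p=False X(p)=False
s_2={}: (!p | X(p))=True !p=True p=False X(p)=False
s_3={q,r}: (!p | X(p))=True !p=True p=False X(p)=True
s_4={p,r,s}: (!p | X(p))=False !p=False p=True X(p)=False
s_5={r}: (!p | X(p))=True !p=True p=False X(p)=False
s_6={q,r,s}: (!p | X(p))=True !p=True p=False X(p)=False

Answer: false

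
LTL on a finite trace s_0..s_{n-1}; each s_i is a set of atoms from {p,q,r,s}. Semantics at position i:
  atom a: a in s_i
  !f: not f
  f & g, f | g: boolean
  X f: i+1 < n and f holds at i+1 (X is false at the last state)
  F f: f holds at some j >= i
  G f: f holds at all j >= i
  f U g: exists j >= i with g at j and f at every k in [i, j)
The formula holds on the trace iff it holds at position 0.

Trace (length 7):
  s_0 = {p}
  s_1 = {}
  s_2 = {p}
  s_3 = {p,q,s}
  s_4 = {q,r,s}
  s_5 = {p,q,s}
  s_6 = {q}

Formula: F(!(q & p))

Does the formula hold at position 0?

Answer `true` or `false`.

s_0={p}: F(!(q & p))=True !(q & p)=True (q & p)=False q=False p=True
s_1={}: F(!(q & p))=True !(q & p)=True (q & p)=False q=False p=False
s_2={p}: F(!(q & p))=True !(q & p)=True (q & p)=False q=False p=True
s_3={p,q,s}: F(!(q & p))=True !(q & p)=False (q & p)=True q=True p=True
s_4={q,r,s}: F(!(q & p))=True !(q & p)=True (q & p)=False q=True p=False
s_5={p,q,s}: F(!(q & p))=True !(q & p)=False (q & p)=True q=True p=True
s_6={q}: F(!(q & p))=True !(q & p)=True (q & p)=False q=True p=False

Answer: true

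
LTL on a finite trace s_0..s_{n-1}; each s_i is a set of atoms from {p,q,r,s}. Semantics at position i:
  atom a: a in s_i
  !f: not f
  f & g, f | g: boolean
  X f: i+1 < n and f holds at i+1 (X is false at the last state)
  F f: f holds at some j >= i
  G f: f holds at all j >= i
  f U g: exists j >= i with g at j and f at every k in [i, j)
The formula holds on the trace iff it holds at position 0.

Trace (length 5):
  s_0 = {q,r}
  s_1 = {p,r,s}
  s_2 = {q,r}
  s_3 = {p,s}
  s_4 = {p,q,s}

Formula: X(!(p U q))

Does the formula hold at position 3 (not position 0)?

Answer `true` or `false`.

s_0={q,r}: X(!(p U q))=False !(p U q)=False (p U q)=True p=False q=True
s_1={p,r,s}: X(!(p U q))=False !(p U q)=False (p U q)=True p=True q=False
s_2={q,r}: X(!(p U q))=False !(p U q)=False (p U q)=True p=False q=True
s_3={p,s}: X(!(p U q))=False !(p U q)=False (p U q)=True p=True q=False
s_4={p,q,s}: X(!(p U q))=False !(p U q)=False (p U q)=True p=True q=True
Evaluating at position 3: result = False

Answer: false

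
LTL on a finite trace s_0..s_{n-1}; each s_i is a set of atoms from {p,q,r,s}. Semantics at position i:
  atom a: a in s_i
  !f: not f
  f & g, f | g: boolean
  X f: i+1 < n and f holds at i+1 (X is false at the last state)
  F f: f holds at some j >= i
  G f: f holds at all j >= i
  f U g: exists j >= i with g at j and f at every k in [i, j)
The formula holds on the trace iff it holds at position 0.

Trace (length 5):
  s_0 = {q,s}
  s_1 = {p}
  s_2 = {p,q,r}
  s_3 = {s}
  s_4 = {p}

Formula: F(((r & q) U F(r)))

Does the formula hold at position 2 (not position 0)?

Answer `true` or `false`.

s_0={q,s}: F(((r & q) U F(r)))=True ((r & q) U F(r))=True (r & q)=False r=False q=True F(r)=True
s_1={p}: F(((r & q) U F(r)))=True ((r & q) U F(r))=True (r & q)=False r=False q=False F(r)=True
s_2={p,q,r}: F(((r & q) U F(r)))=True ((r & q) U F(r))=True (r & q)=True r=True q=True F(r)=True
s_3={s}: F(((r & q) U F(r)))=False ((r & q) U F(r))=False (r & q)=False r=False q=False F(r)=False
s_4={p}: F(((r & q) U F(r)))=False ((r & q) U F(r))=False (r & q)=False r=False q=False F(r)=False
Evaluating at position 2: result = True

Answer: true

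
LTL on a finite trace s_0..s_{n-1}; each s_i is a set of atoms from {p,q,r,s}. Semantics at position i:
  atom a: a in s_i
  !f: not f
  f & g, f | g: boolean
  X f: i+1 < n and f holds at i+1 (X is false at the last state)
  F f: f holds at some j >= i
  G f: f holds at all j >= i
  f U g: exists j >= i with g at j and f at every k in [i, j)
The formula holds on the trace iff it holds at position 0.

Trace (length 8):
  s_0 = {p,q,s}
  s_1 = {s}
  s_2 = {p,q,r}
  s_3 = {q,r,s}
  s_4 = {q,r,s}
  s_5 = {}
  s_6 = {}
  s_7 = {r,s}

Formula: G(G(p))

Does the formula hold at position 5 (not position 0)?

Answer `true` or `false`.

Answer: false

Derivation:
s_0={p,q,s}: G(G(p))=False G(p)=False p=True
s_1={s}: G(G(p))=False G(p)=False p=False
s_2={p,q,r}: G(G(p))=False G(p)=False p=True
s_3={q,r,s}: G(G(p))=False G(p)=False p=False
s_4={q,r,s}: G(G(p))=False G(p)=False p=False
s_5={}: G(G(p))=False G(p)=False p=False
s_6={}: G(G(p))=False G(p)=False p=False
s_7={r,s}: G(G(p))=False G(p)=False p=False
Evaluating at position 5: result = False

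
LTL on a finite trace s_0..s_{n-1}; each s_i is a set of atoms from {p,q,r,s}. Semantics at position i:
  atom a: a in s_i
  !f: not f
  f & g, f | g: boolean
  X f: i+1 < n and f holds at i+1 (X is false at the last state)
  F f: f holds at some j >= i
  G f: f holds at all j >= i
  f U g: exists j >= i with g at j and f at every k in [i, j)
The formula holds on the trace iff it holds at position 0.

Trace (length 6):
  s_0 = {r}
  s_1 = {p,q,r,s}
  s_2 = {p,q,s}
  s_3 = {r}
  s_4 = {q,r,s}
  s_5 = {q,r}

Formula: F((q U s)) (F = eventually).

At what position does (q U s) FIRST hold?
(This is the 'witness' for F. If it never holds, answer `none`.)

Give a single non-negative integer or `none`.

s_0={r}: (q U s)=False q=False s=False
s_1={p,q,r,s}: (q U s)=True q=True s=True
s_2={p,q,s}: (q U s)=True q=True s=True
s_3={r}: (q U s)=False q=False s=False
s_4={q,r,s}: (q U s)=True q=True s=True
s_5={q,r}: (q U s)=False q=True s=False
F((q U s)) holds; first witness at position 1.

Answer: 1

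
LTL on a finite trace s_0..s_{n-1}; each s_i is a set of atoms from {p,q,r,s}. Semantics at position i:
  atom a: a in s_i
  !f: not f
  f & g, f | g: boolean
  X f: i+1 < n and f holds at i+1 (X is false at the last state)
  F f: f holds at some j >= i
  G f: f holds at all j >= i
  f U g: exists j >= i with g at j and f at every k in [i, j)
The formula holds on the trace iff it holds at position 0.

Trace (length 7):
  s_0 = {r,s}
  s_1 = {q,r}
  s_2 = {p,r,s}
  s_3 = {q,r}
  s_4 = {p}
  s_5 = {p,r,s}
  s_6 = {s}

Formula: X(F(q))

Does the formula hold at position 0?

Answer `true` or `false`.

Answer: true

Derivation:
s_0={r,s}: X(F(q))=True F(q)=True q=False
s_1={q,r}: X(F(q))=True F(q)=True q=True
s_2={p,r,s}: X(F(q))=True F(q)=True q=False
s_3={q,r}: X(F(q))=False F(q)=True q=True
s_4={p}: X(F(q))=False F(q)=False q=False
s_5={p,r,s}: X(F(q))=False F(q)=False q=False
s_6={s}: X(F(q))=False F(q)=False q=False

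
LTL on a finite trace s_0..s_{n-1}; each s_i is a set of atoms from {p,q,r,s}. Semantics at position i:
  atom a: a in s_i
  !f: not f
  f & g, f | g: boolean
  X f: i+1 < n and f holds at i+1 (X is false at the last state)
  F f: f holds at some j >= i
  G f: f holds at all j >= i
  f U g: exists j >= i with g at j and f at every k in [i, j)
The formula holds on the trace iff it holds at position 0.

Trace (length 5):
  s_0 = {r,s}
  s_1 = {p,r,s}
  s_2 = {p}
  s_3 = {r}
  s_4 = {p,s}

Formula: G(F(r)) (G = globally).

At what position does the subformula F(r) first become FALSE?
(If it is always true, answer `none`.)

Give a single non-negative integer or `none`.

Answer: 4

Derivation:
s_0={r,s}: F(r)=True r=True
s_1={p,r,s}: F(r)=True r=True
s_2={p}: F(r)=True r=False
s_3={r}: F(r)=True r=True
s_4={p,s}: F(r)=False r=False
G(F(r)) holds globally = False
First violation at position 4.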